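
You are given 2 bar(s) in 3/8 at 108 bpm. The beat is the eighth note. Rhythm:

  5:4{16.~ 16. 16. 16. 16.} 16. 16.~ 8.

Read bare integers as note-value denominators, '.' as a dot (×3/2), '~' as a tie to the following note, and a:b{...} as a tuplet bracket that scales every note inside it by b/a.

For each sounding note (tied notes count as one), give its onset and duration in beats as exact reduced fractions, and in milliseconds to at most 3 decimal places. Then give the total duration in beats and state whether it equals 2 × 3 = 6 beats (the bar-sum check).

1) 0.0ms=0b +666.667ms=6/5b
2) 666.667ms=6/5b +333.333ms=3/5b
3) 1000.0ms=9/5b +333.333ms=3/5b
4) 1333.333ms=12/5b +333.333ms=3/5b
5) 1666.667ms=3b +416.667ms=3/4b
6) 2083.333ms=15/4b +1250.0ms=9/4b
Σ=6b of 6 (108bpm 3/8) — PASS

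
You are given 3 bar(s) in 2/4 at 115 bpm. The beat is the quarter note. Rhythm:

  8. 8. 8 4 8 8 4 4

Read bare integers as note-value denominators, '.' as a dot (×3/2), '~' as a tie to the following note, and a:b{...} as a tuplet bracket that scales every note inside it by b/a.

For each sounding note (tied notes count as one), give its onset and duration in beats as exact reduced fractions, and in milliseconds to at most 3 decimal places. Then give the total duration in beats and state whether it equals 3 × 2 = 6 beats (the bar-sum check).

1) 0.0ms=0b +391.304ms=3/4b
2) 391.304ms=3/4b +391.304ms=3/4b
3) 782.609ms=3/2b +260.87ms=1/2b
4) 1043.478ms=2b +521.739ms=1b
5) 1565.217ms=3b +260.87ms=1/2b
6) 1826.087ms=7/2b +260.87ms=1/2b
7) 2086.957ms=4b +521.739ms=1b
8) 2608.696ms=5b +521.739ms=1b
Σ=6b of 6 (115bpm 2/4) — PASS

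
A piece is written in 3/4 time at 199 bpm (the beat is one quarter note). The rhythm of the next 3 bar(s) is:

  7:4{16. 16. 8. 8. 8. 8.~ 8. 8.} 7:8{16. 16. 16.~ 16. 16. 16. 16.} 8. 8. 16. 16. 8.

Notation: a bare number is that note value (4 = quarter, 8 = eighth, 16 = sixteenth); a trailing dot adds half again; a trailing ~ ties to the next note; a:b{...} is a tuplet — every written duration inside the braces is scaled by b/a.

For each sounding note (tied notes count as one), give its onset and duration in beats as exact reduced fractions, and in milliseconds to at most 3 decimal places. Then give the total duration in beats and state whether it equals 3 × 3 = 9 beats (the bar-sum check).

1) 0.0ms=0b +64.609ms=3/14b
2) 64.609ms=3/14b +64.609ms=3/14b
3) 129.218ms=3/7b +129.218ms=3/7b
4) 258.435ms=6/7b +129.218ms=3/7b
5) 387.653ms=9/7b +129.218ms=3/7b
6) 516.87ms=12/7b +258.435ms=6/7b
7) 775.305ms=18/7b +129.218ms=3/7b
8) 904.523ms=3b +129.218ms=3/7b
9) 1033.74ms=24/7b +129.218ms=3/7b
10) 1162.958ms=27/7b +258.435ms=6/7b
11) 1421.393ms=33/7b +129.218ms=3/7b
12) 1550.61ms=36/7b +129.218ms=3/7b
13) 1679.828ms=39/7b +129.218ms=3/7b
14) 1809.045ms=6b +226.131ms=3/4b
15) 2035.176ms=27/4b +226.131ms=3/4b
16) 2261.307ms=15/2b +113.065ms=3/8b
17) 2374.372ms=63/8b +113.065ms=3/8b
18) 2487.437ms=33/4b +226.131ms=3/4b
Σ=9b of 9 (199bpm 3/4) — PASS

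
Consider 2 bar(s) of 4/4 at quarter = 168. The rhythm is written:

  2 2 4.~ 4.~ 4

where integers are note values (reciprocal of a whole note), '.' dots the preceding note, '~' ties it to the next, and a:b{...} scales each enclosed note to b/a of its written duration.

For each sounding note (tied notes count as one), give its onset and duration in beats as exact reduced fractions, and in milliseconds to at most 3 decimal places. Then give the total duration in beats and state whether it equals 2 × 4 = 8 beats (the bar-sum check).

1) 0.0ms=0b +714.286ms=2b
2) 714.286ms=2b +714.286ms=2b
3) 1428.571ms=4b +1428.571ms=4b
Σ=8b of 8 (168bpm 4/4) — PASS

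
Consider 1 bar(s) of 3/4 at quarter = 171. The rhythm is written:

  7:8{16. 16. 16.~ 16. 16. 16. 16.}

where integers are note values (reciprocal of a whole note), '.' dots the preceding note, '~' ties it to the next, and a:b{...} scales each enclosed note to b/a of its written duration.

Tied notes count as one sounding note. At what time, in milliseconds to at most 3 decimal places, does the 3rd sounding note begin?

1. 0.0ms @ 0 + 150.376ms (3/7)
2. 150.376ms @ 3/7 + 150.376ms (3/7)
3. 300.752ms @ 6/7 + 300.752ms (6/7)
4. 601.504ms @ 12/7 + 150.376ms (3/7)
5. 751.88ms @ 15/7 + 150.376ms (3/7)
6. 902.256ms @ 18/7 + 150.376ms (3/7)

note 3 onset = 6/7b = 300.752ms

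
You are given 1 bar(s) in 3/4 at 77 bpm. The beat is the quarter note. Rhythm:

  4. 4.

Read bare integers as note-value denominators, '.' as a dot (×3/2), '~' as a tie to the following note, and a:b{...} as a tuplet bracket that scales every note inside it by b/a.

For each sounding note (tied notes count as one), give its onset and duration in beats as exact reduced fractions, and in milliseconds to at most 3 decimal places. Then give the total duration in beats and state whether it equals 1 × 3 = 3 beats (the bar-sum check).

1) 0.0ms=0b +1168.831ms=3/2b
2) 1168.831ms=3/2b +1168.831ms=3/2b
Σ=3b of 3 (77bpm 3/4) — PASS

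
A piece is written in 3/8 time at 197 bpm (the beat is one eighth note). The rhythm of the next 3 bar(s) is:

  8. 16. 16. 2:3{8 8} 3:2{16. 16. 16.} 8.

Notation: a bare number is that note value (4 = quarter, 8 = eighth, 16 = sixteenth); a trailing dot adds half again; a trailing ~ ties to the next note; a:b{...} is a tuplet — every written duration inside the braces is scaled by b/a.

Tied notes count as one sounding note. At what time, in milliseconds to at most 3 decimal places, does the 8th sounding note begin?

1. 0.0ms @ 0 + 456.853ms (3/2)
2. 456.853ms @ 3/2 + 228.426ms (3/4)
3. 685.279ms @ 9/4 + 228.426ms (3/4)
4. 913.706ms @ 3 + 456.853ms (3/2)
5. 1370.558ms @ 9/2 + 456.853ms (3/2)
6. 1827.411ms @ 6 + 152.284ms (1/2)
7. 1979.695ms @ 13/2 + 152.284ms (1/2)
8. 2131.98ms @ 7 + 152.284ms (1/2)
9. 2284.264ms @ 15/2 + 456.853ms (3/2)

note 8 onset = 7b = 2131.98ms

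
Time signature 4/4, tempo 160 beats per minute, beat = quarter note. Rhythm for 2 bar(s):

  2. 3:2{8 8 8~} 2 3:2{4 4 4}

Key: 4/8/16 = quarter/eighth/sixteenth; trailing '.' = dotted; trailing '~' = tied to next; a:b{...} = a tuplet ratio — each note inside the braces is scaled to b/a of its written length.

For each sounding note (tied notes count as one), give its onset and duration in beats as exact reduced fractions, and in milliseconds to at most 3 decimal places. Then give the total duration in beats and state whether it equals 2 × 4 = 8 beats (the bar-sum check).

1) 0.0ms=0b +1125.0ms=3b
2) 1125.0ms=3b +125.0ms=1/3b
3) 1250.0ms=10/3b +125.0ms=1/3b
4) 1375.0ms=11/3b +875.0ms=7/3b
5) 2250.0ms=6b +250.0ms=2/3b
6) 2500.0ms=20/3b +250.0ms=2/3b
7) 2750.0ms=22/3b +250.0ms=2/3b
Σ=8b of 8 (160bpm 4/4) — PASS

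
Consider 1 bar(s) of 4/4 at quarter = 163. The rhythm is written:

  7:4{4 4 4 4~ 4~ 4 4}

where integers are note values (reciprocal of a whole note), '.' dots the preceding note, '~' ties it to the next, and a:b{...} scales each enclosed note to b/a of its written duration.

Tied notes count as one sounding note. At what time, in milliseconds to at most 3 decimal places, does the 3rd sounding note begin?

1. 0.0ms @ 0 + 210.342ms (4/7)
2. 210.342ms @ 4/7 + 210.342ms (4/7)
3. 420.684ms @ 8/7 + 210.342ms (4/7)
4. 631.025ms @ 12/7 + 631.025ms (12/7)
5. 1262.051ms @ 24/7 + 210.342ms (4/7)

note 3 onset = 8/7b = 420.684ms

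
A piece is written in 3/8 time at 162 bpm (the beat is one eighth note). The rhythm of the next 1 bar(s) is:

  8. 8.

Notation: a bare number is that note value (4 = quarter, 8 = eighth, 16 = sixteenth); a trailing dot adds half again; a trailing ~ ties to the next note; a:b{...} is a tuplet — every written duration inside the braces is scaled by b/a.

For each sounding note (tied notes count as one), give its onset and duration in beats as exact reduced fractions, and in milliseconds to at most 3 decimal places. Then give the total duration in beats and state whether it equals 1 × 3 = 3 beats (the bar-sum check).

1) 0.0ms=0b +555.556ms=3/2b
2) 555.556ms=3/2b +555.556ms=3/2b
Σ=3b of 3 (162bpm 3/8) — PASS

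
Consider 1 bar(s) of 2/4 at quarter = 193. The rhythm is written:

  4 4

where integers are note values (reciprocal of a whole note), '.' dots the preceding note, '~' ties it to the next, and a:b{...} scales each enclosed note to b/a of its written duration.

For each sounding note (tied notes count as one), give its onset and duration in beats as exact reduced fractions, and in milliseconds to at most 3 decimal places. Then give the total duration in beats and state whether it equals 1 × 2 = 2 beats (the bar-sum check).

1) 0.0ms=0b +310.881ms=1b
2) 310.881ms=1b +310.881ms=1b
Σ=2b of 2 (193bpm 2/4) — PASS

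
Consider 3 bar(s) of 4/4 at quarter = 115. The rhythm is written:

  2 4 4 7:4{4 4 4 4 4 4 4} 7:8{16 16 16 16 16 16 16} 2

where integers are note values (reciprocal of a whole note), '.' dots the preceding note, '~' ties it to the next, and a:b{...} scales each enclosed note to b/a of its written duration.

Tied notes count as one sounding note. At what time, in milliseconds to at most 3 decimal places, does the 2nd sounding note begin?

1. 0.0ms @ 0 + 1043.478ms (2)
2. 1043.478ms @ 2 + 521.739ms (1)
3. 1565.217ms @ 3 + 521.739ms (1)
4. 2086.957ms @ 4 + 298.137ms (4/7)
5. 2385.093ms @ 32/7 + 298.137ms (4/7)
6. 2683.23ms @ 36/7 + 298.137ms (4/7)
7. 2981.366ms @ 40/7 + 298.137ms (4/7)
8. 3279.503ms @ 44/7 + 298.137ms (4/7)
9. 3577.64ms @ 48/7 + 298.137ms (4/7)
10. 3875.776ms @ 52/7 + 298.137ms (4/7)
11. 4173.913ms @ 8 + 149.068ms (2/7)
12. 4322.981ms @ 58/7 + 149.068ms (2/7)
13. 4472.05ms @ 60/7 + 149.068ms (2/7)
14. 4621.118ms @ 62/7 + 149.068ms (2/7)
15. 4770.186ms @ 64/7 + 149.068ms (2/7)
16. 4919.255ms @ 66/7 + 149.068ms (2/7)
17. 5068.323ms @ 68/7 + 149.068ms (2/7)
18. 5217.391ms @ 10 + 1043.478ms (2)

note 2 onset = 2b = 1043.478ms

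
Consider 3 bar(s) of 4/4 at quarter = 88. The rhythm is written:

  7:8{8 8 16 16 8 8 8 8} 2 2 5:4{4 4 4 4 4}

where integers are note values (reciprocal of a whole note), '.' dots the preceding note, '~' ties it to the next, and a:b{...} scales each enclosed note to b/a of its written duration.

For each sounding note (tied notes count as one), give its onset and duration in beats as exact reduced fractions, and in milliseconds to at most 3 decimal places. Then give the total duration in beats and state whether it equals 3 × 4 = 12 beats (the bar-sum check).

1) 0.0ms=0b +389.61ms=4/7b
2) 389.61ms=4/7b +389.61ms=4/7b
3) 779.221ms=8/7b +194.805ms=2/7b
4) 974.026ms=10/7b +194.805ms=2/7b
5) 1168.831ms=12/7b +389.61ms=4/7b
6) 1558.442ms=16/7b +389.61ms=4/7b
7) 1948.052ms=20/7b +389.61ms=4/7b
8) 2337.662ms=24/7b +389.61ms=4/7b
9) 2727.273ms=4b +1363.636ms=2b
10) 4090.909ms=6b +1363.636ms=2b
11) 5454.545ms=8b +545.455ms=4/5b
12) 6000.0ms=44/5b +545.455ms=4/5b
13) 6545.455ms=48/5b +545.455ms=4/5b
14) 7090.909ms=52/5b +545.455ms=4/5b
15) 7636.364ms=56/5b +545.455ms=4/5b
Σ=12b of 12 (88bpm 4/4) — PASS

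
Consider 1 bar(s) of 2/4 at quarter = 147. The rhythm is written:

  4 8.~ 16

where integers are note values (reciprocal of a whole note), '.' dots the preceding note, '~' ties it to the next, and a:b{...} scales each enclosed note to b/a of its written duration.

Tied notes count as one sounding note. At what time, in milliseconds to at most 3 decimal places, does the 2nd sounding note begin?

1. 0.0ms @ 0 + 408.163ms (1)
2. 408.163ms @ 1 + 408.163ms (1)

note 2 onset = 1b = 408.163ms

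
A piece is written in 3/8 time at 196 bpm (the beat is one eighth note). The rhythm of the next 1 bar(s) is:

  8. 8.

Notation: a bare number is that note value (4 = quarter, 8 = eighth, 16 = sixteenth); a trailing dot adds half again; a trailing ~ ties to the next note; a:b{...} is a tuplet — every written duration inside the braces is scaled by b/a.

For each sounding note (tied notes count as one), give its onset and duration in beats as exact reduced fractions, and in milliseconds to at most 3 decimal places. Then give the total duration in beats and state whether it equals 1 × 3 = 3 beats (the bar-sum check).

1) 0.0ms=0b +459.184ms=3/2b
2) 459.184ms=3/2b +459.184ms=3/2b
Σ=3b of 3 (196bpm 3/8) — PASS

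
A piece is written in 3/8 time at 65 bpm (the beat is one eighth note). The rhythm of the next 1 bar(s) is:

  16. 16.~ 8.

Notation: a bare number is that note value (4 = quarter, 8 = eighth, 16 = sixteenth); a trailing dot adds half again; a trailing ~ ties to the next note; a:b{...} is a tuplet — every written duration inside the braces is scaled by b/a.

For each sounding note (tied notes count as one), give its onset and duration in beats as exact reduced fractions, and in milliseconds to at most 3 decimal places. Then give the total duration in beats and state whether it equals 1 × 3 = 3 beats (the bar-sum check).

1) 0.0ms=0b +692.308ms=3/4b
2) 692.308ms=3/4b +2076.923ms=9/4b
Σ=3b of 3 (65bpm 3/8) — PASS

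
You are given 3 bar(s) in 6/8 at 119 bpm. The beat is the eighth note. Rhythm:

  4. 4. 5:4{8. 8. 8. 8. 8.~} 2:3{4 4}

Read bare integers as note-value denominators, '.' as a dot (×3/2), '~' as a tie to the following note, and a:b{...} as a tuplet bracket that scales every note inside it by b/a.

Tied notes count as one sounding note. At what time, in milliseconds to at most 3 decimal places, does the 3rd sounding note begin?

1. 0.0ms @ 0 + 1512.605ms (3)
2. 1512.605ms @ 3 + 1512.605ms (3)
3. 3025.21ms @ 6 + 605.042ms (6/5)
4. 3630.252ms @ 36/5 + 605.042ms (6/5)
5. 4235.294ms @ 42/5 + 605.042ms (6/5)
6. 4840.336ms @ 48/5 + 605.042ms (6/5)
7. 5445.378ms @ 54/5 + 2117.647ms (21/5)
8. 7563.025ms @ 15 + 1512.605ms (3)

note 3 onset = 6b = 3025.21ms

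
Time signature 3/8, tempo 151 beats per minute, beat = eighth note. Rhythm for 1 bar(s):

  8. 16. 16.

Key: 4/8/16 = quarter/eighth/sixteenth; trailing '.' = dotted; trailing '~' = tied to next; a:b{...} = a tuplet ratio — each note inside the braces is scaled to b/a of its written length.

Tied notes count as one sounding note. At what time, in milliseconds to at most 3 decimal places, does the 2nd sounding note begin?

note 2 onset = 3/2b = 596.026ms

1. 0.0ms @ 0 + 596.026ms (3/2)
2. 596.026ms @ 3/2 + 298.013ms (3/4)
3. 894.04ms @ 9/4 + 298.013ms (3/4)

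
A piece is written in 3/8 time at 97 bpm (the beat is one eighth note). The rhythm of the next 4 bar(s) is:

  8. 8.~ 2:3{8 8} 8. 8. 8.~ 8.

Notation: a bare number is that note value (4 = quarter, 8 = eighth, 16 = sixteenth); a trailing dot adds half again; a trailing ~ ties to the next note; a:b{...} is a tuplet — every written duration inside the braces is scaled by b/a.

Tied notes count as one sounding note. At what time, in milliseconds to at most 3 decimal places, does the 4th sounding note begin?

note 4 onset = 6b = 3711.34ms

1. 0.0ms @ 0 + 927.835ms (3/2)
2. 927.835ms @ 3/2 + 1855.67ms (3)
3. 2783.505ms @ 9/2 + 927.835ms (3/2)
4. 3711.34ms @ 6 + 927.835ms (3/2)
5. 4639.175ms @ 15/2 + 927.835ms (3/2)
6. 5567.01ms @ 9 + 1855.67ms (3)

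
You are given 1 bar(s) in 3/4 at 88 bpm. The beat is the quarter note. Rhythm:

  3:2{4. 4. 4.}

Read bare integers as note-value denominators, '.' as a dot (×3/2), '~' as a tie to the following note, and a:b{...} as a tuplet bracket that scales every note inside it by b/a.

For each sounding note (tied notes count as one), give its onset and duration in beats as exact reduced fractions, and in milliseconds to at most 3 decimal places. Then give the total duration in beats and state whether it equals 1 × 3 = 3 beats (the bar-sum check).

1) 0.0ms=0b +681.818ms=1b
2) 681.818ms=1b +681.818ms=1b
3) 1363.636ms=2b +681.818ms=1b
Σ=3b of 3 (88bpm 3/4) — PASS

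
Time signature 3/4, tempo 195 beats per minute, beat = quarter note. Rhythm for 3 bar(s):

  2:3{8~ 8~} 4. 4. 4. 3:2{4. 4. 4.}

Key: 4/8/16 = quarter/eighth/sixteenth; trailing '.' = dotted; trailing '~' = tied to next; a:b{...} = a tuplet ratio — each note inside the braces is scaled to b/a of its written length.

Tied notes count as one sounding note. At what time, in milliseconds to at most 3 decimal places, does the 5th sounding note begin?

1. 0.0ms @ 0 + 923.077ms (3)
2. 923.077ms @ 3 + 461.538ms (3/2)
3. 1384.615ms @ 9/2 + 461.538ms (3/2)
4. 1846.154ms @ 6 + 307.692ms (1)
5. 2153.846ms @ 7 + 307.692ms (1)
6. 2461.538ms @ 8 + 307.692ms (1)

note 5 onset = 7b = 2153.846ms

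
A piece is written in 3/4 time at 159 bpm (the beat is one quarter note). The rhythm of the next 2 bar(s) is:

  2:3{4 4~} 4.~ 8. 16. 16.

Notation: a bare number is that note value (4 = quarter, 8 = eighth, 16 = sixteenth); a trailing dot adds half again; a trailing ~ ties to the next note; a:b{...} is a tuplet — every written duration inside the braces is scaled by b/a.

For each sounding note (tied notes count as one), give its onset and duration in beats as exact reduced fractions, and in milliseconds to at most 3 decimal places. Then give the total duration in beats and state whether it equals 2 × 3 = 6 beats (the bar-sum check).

1) 0.0ms=0b +566.038ms=3/2b
2) 566.038ms=3/2b +1415.094ms=15/4b
3) 1981.132ms=21/4b +141.509ms=3/8b
4) 2122.642ms=45/8b +141.509ms=3/8b
Σ=6b of 6 (159bpm 3/4) — PASS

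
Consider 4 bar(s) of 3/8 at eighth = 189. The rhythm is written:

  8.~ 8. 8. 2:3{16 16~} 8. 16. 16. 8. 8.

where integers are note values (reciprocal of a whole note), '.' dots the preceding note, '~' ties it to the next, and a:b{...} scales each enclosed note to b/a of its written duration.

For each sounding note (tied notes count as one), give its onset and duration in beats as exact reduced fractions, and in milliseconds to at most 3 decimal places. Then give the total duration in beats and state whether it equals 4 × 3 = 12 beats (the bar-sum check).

1) 0.0ms=0b +952.381ms=3b
2) 952.381ms=3b +476.19ms=3/2b
3) 1428.571ms=9/2b +238.095ms=3/4b
4) 1666.667ms=21/4b +714.286ms=9/4b
5) 2380.952ms=15/2b +238.095ms=3/4b
6) 2619.048ms=33/4b +238.095ms=3/4b
7) 2857.143ms=9b +476.19ms=3/2b
8) 3333.333ms=21/2b +476.19ms=3/2b
Σ=12b of 12 (189bpm 3/8) — PASS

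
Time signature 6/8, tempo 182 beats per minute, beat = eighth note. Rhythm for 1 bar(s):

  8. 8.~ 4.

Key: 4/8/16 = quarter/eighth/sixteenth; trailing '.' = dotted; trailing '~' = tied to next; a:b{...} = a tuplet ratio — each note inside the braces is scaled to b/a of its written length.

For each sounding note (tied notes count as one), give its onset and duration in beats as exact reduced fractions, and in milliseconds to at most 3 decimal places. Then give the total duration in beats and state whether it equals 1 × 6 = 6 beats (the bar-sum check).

1) 0.0ms=0b +494.505ms=3/2b
2) 494.505ms=3/2b +1483.516ms=9/2b
Σ=6b of 6 (182bpm 6/8) — PASS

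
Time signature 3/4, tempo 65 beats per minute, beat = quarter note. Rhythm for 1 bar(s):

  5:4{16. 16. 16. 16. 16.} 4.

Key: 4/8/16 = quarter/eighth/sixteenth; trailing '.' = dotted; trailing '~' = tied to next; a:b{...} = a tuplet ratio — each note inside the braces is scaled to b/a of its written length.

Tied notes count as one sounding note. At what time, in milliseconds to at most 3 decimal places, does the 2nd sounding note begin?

1. 0.0ms @ 0 + 276.923ms (3/10)
2. 276.923ms @ 3/10 + 276.923ms (3/10)
3. 553.846ms @ 3/5 + 276.923ms (3/10)
4. 830.769ms @ 9/10 + 276.923ms (3/10)
5. 1107.692ms @ 6/5 + 276.923ms (3/10)
6. 1384.615ms @ 3/2 + 1384.615ms (3/2)

note 2 onset = 3/10b = 276.923ms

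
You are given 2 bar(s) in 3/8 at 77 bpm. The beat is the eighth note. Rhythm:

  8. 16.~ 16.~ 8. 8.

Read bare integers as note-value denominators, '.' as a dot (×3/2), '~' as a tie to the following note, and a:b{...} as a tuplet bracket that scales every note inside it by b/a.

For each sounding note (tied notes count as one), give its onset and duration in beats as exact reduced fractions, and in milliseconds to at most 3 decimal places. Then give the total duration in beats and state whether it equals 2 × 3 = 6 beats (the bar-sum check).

1) 0.0ms=0b +1168.831ms=3/2b
2) 1168.831ms=3/2b +2337.662ms=3b
3) 3506.494ms=9/2b +1168.831ms=3/2b
Σ=6b of 6 (77bpm 3/8) — PASS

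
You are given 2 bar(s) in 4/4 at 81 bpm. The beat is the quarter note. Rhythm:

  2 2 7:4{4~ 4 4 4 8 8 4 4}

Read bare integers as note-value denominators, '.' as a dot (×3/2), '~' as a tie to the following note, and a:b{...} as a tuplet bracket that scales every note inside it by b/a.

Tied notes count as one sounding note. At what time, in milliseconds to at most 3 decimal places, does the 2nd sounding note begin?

1. 0.0ms @ 0 + 1481.481ms (2)
2. 1481.481ms @ 2 + 1481.481ms (2)
3. 2962.963ms @ 4 + 846.561ms (8/7)
4. 3809.524ms @ 36/7 + 423.28ms (4/7)
5. 4232.804ms @ 40/7 + 423.28ms (4/7)
6. 4656.085ms @ 44/7 + 211.64ms (2/7)
7. 4867.725ms @ 46/7 + 211.64ms (2/7)
8. 5079.365ms @ 48/7 + 423.28ms (4/7)
9. 5502.646ms @ 52/7 + 423.28ms (4/7)

note 2 onset = 2b = 1481.481ms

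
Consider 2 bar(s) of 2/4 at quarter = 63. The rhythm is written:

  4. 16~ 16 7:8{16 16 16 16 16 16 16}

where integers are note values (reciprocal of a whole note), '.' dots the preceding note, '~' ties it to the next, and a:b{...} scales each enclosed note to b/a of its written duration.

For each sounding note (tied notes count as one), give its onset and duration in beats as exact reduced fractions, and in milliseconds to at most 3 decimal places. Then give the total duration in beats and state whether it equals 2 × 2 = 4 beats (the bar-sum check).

1) 0.0ms=0b +1428.571ms=3/2b
2) 1428.571ms=3/2b +476.19ms=1/2b
3) 1904.762ms=2b +272.109ms=2/7b
4) 2176.871ms=16/7b +272.109ms=2/7b
5) 2448.98ms=18/7b +272.109ms=2/7b
6) 2721.088ms=20/7b +272.109ms=2/7b
7) 2993.197ms=22/7b +272.109ms=2/7b
8) 3265.306ms=24/7b +272.109ms=2/7b
9) 3537.415ms=26/7b +272.109ms=2/7b
Σ=4b of 4 (63bpm 2/4) — PASS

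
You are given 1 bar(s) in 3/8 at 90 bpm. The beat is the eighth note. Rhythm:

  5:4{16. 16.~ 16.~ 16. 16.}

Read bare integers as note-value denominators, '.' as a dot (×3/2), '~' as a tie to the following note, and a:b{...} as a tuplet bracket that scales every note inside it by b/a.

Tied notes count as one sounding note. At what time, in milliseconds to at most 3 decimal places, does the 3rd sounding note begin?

1. 0.0ms @ 0 + 400.0ms (3/5)
2. 400.0ms @ 3/5 + 1200.0ms (9/5)
3. 1600.0ms @ 12/5 + 400.0ms (3/5)

note 3 onset = 12/5b = 1600.0ms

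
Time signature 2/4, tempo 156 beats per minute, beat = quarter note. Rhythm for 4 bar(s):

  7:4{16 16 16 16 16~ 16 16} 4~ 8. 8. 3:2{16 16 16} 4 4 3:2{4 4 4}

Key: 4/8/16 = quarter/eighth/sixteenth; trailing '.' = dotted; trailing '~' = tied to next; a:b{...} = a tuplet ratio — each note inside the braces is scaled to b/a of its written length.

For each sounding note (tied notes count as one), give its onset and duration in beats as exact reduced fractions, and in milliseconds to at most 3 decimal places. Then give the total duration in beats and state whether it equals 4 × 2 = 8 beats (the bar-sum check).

1) 0.0ms=0b +54.945ms=1/7b
2) 54.945ms=1/7b +54.945ms=1/7b
3) 109.89ms=2/7b +54.945ms=1/7b
4) 164.835ms=3/7b +54.945ms=1/7b
5) 219.78ms=4/7b +109.89ms=2/7b
6) 329.67ms=6/7b +54.945ms=1/7b
7) 384.615ms=1b +673.077ms=7/4b
8) 1057.692ms=11/4b +288.462ms=3/4b
9) 1346.154ms=7/2b +64.103ms=1/6b
10) 1410.256ms=11/3b +64.103ms=1/6b
11) 1474.359ms=23/6b +64.103ms=1/6b
12) 1538.462ms=4b +384.615ms=1b
13) 1923.077ms=5b +384.615ms=1b
14) 2307.692ms=6b +256.41ms=2/3b
15) 2564.103ms=20/3b +256.41ms=2/3b
16) 2820.513ms=22/3b +256.41ms=2/3b
Σ=8b of 8 (156bpm 2/4) — PASS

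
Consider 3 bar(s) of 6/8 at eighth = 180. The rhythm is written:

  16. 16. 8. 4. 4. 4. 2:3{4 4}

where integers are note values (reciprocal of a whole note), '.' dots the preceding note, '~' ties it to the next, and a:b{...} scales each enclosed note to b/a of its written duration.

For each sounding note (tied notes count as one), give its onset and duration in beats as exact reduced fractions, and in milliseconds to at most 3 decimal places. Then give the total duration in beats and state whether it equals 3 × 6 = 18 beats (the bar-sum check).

1) 0.0ms=0b +250.0ms=3/4b
2) 250.0ms=3/4b +250.0ms=3/4b
3) 500.0ms=3/2b +500.0ms=3/2b
4) 1000.0ms=3b +1000.0ms=3b
5) 2000.0ms=6b +1000.0ms=3b
6) 3000.0ms=9b +1000.0ms=3b
7) 4000.0ms=12b +1000.0ms=3b
8) 5000.0ms=15b +1000.0ms=3b
Σ=18b of 18 (180bpm 6/8) — PASS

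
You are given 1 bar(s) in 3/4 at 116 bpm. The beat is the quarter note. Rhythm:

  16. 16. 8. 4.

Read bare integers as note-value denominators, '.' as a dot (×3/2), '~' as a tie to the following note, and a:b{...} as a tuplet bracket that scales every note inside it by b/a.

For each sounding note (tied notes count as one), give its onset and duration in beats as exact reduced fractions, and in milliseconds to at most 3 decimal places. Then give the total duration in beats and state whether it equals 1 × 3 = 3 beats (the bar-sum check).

1) 0.0ms=0b +193.966ms=3/8b
2) 193.966ms=3/8b +193.966ms=3/8b
3) 387.931ms=3/4b +387.931ms=3/4b
4) 775.862ms=3/2b +775.862ms=3/2b
Σ=3b of 3 (116bpm 3/4) — PASS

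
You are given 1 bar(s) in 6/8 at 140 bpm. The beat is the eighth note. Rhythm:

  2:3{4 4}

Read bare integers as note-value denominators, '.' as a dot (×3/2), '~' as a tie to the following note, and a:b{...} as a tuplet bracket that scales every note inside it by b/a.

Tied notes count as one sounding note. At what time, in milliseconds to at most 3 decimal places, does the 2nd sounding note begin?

1. 0.0ms @ 0 + 1285.714ms (3)
2. 1285.714ms @ 3 + 1285.714ms (3)

note 2 onset = 3b = 1285.714ms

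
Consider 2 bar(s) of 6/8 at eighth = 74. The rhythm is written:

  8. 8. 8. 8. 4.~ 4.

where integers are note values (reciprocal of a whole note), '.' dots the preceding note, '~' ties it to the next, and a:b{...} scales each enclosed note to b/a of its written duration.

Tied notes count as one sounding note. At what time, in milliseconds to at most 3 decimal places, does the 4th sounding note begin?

1. 0.0ms @ 0 + 1216.216ms (3/2)
2. 1216.216ms @ 3/2 + 1216.216ms (3/2)
3. 2432.432ms @ 3 + 1216.216ms (3/2)
4. 3648.649ms @ 9/2 + 1216.216ms (3/2)
5. 4864.865ms @ 6 + 4864.865ms (6)

note 4 onset = 9/2b = 3648.649ms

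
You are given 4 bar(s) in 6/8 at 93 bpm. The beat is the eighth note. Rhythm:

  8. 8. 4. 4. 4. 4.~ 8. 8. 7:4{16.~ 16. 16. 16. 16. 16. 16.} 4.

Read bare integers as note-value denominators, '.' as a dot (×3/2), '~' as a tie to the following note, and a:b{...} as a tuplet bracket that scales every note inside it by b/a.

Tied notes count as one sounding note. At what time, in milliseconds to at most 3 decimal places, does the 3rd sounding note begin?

1. 0.0ms @ 0 + 967.742ms (3/2)
2. 967.742ms @ 3/2 + 967.742ms (3/2)
3. 1935.484ms @ 3 + 1935.484ms (3)
4. 3870.968ms @ 6 + 1935.484ms (3)
5. 5806.452ms @ 9 + 1935.484ms (3)
6. 7741.935ms @ 12 + 2903.226ms (9/2)
7. 10645.161ms @ 33/2 + 967.742ms (3/2)
8. 11612.903ms @ 18 + 552.995ms (6/7)
9. 12165.899ms @ 132/7 + 276.498ms (3/7)
10. 12442.396ms @ 135/7 + 276.498ms (3/7)
11. 12718.894ms @ 138/7 + 276.498ms (3/7)
12. 12995.392ms @ 141/7 + 276.498ms (3/7)
13. 13271.889ms @ 144/7 + 276.498ms (3/7)
14. 13548.387ms @ 21 + 1935.484ms (3)

note 3 onset = 3b = 1935.484ms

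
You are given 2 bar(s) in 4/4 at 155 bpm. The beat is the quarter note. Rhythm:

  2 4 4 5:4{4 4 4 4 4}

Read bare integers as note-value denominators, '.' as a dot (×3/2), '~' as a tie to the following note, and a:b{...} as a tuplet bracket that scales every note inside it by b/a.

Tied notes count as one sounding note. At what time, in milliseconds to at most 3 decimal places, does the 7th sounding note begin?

1. 0.0ms @ 0 + 774.194ms (2)
2. 774.194ms @ 2 + 387.097ms (1)
3. 1161.29ms @ 3 + 387.097ms (1)
4. 1548.387ms @ 4 + 309.677ms (4/5)
5. 1858.065ms @ 24/5 + 309.677ms (4/5)
6. 2167.742ms @ 28/5 + 309.677ms (4/5)
7. 2477.419ms @ 32/5 + 309.677ms (4/5)
8. 2787.097ms @ 36/5 + 309.677ms (4/5)

note 7 onset = 32/5b = 2477.419ms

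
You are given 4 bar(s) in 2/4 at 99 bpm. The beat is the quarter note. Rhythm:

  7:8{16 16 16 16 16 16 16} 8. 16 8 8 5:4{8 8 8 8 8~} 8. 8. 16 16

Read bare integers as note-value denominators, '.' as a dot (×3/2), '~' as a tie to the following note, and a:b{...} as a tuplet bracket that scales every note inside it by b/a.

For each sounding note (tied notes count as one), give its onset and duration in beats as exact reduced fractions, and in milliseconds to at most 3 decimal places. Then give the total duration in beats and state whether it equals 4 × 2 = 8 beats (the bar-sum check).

1) 0.0ms=0b +173.16ms=2/7b
2) 173.16ms=2/7b +173.16ms=2/7b
3) 346.32ms=4/7b +173.16ms=2/7b
4) 519.481ms=6/7b +173.16ms=2/7b
5) 692.641ms=8/7b +173.16ms=2/7b
6) 865.801ms=10/7b +173.16ms=2/7b
7) 1038.961ms=12/7b +173.16ms=2/7b
8) 1212.121ms=2b +454.545ms=3/4b
9) 1666.667ms=11/4b +151.515ms=1/4b
10) 1818.182ms=3b +303.03ms=1/2b
11) 2121.212ms=7/2b +303.03ms=1/2b
12) 2424.242ms=4b +242.424ms=2/5b
13) 2666.667ms=22/5b +242.424ms=2/5b
14) 2909.091ms=24/5b +242.424ms=2/5b
15) 3151.515ms=26/5b +242.424ms=2/5b
16) 3393.939ms=28/5b +696.97ms=23/20b
17) 4090.909ms=27/4b +454.545ms=3/4b
18) 4545.455ms=15/2b +151.515ms=1/4b
19) 4696.97ms=31/4b +151.515ms=1/4b
Σ=8b of 8 (99bpm 2/4) — PASS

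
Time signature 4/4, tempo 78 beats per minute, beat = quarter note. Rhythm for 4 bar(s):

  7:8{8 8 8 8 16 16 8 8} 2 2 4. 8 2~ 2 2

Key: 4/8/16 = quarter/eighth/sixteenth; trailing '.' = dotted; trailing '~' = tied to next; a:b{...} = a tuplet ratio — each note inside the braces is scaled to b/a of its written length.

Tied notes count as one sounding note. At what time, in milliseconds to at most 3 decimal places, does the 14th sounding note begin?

note 14 onset = 14b = 10769.231ms

1. 0.0ms @ 0 + 439.56ms (4/7)
2. 439.56ms @ 4/7 + 439.56ms (4/7)
3. 879.121ms @ 8/7 + 439.56ms (4/7)
4. 1318.681ms @ 12/7 + 439.56ms (4/7)
5. 1758.242ms @ 16/7 + 219.78ms (2/7)
6. 1978.022ms @ 18/7 + 219.78ms (2/7)
7. 2197.802ms @ 20/7 + 439.56ms (4/7)
8. 2637.363ms @ 24/7 + 439.56ms (4/7)
9. 3076.923ms @ 4 + 1538.462ms (2)
10. 4615.385ms @ 6 + 1538.462ms (2)
11. 6153.846ms @ 8 + 1153.846ms (3/2)
12. 7307.692ms @ 19/2 + 384.615ms (1/2)
13. 7692.308ms @ 10 + 3076.923ms (4)
14. 10769.231ms @ 14 + 1538.462ms (2)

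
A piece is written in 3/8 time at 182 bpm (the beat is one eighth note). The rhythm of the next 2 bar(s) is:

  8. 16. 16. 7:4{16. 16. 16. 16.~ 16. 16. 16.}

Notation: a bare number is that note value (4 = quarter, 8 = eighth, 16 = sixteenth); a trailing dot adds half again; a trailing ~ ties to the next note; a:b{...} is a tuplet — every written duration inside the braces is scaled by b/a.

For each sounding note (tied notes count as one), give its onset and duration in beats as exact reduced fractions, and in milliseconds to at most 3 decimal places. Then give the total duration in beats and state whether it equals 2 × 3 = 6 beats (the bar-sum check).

1) 0.0ms=0b +494.505ms=3/2b
2) 494.505ms=3/2b +247.253ms=3/4b
3) 741.758ms=9/4b +247.253ms=3/4b
4) 989.011ms=3b +141.287ms=3/7b
5) 1130.298ms=24/7b +141.287ms=3/7b
6) 1271.586ms=27/7b +141.287ms=3/7b
7) 1412.873ms=30/7b +282.575ms=6/7b
8) 1695.447ms=36/7b +141.287ms=3/7b
9) 1836.735ms=39/7b +141.287ms=3/7b
Σ=6b of 6 (182bpm 3/8) — PASS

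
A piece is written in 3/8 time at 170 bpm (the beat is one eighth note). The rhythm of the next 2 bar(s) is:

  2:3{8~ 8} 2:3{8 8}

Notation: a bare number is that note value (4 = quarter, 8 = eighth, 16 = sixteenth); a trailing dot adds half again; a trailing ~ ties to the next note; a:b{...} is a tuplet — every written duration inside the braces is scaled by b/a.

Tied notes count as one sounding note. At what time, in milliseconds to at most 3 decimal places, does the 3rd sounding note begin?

note 3 onset = 9/2b = 1588.235ms

1. 0.0ms @ 0 + 1058.824ms (3)
2. 1058.824ms @ 3 + 529.412ms (3/2)
3. 1588.235ms @ 9/2 + 529.412ms (3/2)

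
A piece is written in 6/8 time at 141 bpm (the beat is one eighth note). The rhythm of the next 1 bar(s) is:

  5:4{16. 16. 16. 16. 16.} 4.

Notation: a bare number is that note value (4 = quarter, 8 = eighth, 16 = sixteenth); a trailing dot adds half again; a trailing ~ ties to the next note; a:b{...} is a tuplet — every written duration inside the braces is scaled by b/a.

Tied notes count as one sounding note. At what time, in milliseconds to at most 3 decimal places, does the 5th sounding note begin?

1. 0.0ms @ 0 + 255.319ms (3/5)
2. 255.319ms @ 3/5 + 255.319ms (3/5)
3. 510.638ms @ 6/5 + 255.319ms (3/5)
4. 765.957ms @ 9/5 + 255.319ms (3/5)
5. 1021.277ms @ 12/5 + 255.319ms (3/5)
6. 1276.596ms @ 3 + 1276.596ms (3)

note 5 onset = 12/5b = 1021.277ms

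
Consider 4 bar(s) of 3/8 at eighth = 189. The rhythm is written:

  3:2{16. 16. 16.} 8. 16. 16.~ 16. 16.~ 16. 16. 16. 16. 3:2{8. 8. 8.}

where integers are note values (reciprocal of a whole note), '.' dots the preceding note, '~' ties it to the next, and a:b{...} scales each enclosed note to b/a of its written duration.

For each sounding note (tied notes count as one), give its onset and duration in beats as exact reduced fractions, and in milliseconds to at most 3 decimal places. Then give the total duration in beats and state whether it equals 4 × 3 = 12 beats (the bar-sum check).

1) 0.0ms=0b +158.73ms=1/2b
2) 158.73ms=1/2b +158.73ms=1/2b
3) 317.46ms=1b +158.73ms=1/2b
4) 476.19ms=3/2b +476.19ms=3/2b
5) 952.381ms=3b +238.095ms=3/4b
6) 1190.476ms=15/4b +476.19ms=3/2b
7) 1666.667ms=21/4b +476.19ms=3/2b
8) 2142.857ms=27/4b +238.095ms=3/4b
9) 2380.952ms=15/2b +238.095ms=3/4b
10) 2619.048ms=33/4b +238.095ms=3/4b
11) 2857.143ms=9b +317.46ms=1b
12) 3174.603ms=10b +317.46ms=1b
13) 3492.063ms=11b +317.46ms=1b
Σ=12b of 12 (189bpm 3/8) — PASS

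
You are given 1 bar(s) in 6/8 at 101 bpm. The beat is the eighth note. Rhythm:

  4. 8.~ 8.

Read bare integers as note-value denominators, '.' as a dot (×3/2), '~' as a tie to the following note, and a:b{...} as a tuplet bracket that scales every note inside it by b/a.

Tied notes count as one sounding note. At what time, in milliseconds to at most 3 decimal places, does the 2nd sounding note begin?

1. 0.0ms @ 0 + 1782.178ms (3)
2. 1782.178ms @ 3 + 1782.178ms (3)

note 2 onset = 3b = 1782.178ms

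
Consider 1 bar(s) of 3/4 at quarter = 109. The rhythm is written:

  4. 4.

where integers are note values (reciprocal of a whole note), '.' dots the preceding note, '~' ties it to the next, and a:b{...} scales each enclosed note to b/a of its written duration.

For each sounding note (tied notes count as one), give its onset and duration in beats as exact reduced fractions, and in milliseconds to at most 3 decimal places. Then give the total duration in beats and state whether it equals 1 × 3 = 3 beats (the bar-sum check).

1) 0.0ms=0b +825.688ms=3/2b
2) 825.688ms=3/2b +825.688ms=3/2b
Σ=3b of 3 (109bpm 3/4) — PASS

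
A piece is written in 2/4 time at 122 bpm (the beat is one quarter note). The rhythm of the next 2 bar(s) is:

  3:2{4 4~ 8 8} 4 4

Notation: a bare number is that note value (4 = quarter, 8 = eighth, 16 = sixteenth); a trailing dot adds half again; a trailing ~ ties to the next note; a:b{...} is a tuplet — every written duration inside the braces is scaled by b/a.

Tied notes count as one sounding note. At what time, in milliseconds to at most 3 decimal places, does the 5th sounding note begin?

note 5 onset = 3b = 1475.41ms

1. 0.0ms @ 0 + 327.869ms (2/3)
2. 327.869ms @ 2/3 + 491.803ms (1)
3. 819.672ms @ 5/3 + 163.934ms (1/3)
4. 983.607ms @ 2 + 491.803ms (1)
5. 1475.41ms @ 3 + 491.803ms (1)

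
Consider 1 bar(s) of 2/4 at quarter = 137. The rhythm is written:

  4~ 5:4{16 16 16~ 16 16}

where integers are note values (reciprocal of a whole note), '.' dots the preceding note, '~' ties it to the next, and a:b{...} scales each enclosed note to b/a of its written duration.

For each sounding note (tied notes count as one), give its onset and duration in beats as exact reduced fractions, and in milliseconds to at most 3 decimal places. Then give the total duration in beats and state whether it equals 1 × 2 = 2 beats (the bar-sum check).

1) 0.0ms=0b +525.547ms=6/5b
2) 525.547ms=6/5b +87.591ms=1/5b
3) 613.139ms=7/5b +175.182ms=2/5b
4) 788.321ms=9/5b +87.591ms=1/5b
Σ=2b of 2 (137bpm 2/4) — PASS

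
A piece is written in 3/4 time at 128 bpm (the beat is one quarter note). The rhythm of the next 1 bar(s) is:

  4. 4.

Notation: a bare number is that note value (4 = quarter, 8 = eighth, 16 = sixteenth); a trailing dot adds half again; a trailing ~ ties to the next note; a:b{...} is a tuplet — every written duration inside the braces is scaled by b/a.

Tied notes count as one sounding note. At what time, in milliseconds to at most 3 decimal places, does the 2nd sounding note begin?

note 2 onset = 3/2b = 703.125ms

1. 0.0ms @ 0 + 703.125ms (3/2)
2. 703.125ms @ 3/2 + 703.125ms (3/2)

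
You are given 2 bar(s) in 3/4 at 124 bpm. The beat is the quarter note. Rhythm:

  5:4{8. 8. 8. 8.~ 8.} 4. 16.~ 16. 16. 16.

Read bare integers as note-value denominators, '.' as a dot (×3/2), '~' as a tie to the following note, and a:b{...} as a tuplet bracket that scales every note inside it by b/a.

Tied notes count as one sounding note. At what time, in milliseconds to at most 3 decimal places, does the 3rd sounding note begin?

1. 0.0ms @ 0 + 290.323ms (3/5)
2. 290.323ms @ 3/5 + 290.323ms (3/5)
3. 580.645ms @ 6/5 + 290.323ms (3/5)
4. 870.968ms @ 9/5 + 580.645ms (6/5)
5. 1451.613ms @ 3 + 725.806ms (3/2)
6. 2177.419ms @ 9/2 + 362.903ms (3/4)
7. 2540.323ms @ 21/4 + 181.452ms (3/8)
8. 2721.774ms @ 45/8 + 181.452ms (3/8)

note 3 onset = 6/5b = 580.645ms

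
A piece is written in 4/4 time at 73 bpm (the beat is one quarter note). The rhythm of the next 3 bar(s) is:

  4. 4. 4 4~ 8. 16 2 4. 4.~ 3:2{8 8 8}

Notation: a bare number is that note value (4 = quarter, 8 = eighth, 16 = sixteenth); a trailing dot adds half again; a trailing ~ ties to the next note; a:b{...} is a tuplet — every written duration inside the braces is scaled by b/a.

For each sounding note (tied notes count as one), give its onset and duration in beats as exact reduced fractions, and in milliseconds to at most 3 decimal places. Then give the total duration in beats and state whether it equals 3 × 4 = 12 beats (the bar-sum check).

1) 0.0ms=0b +1232.877ms=3/2b
2) 1232.877ms=3/2b +1232.877ms=3/2b
3) 2465.753ms=3b +821.918ms=1b
4) 3287.671ms=4b +1438.356ms=7/4b
5) 4726.027ms=23/4b +205.479ms=1/4b
6) 4931.507ms=6b +1643.836ms=2b
7) 6575.342ms=8b +1232.877ms=3/2b
8) 7808.219ms=19/2b +1506.849ms=11/6b
9) 9315.068ms=34/3b +273.973ms=1/3b
10) 9589.041ms=35/3b +273.973ms=1/3b
Σ=12b of 12 (73bpm 4/4) — PASS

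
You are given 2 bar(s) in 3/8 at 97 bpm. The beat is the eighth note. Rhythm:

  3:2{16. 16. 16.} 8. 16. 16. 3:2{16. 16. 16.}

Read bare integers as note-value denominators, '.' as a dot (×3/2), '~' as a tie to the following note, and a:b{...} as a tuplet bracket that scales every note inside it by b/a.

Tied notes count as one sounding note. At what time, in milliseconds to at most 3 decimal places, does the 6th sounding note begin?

note 6 onset = 15/4b = 2319.588ms

1. 0.0ms @ 0 + 309.278ms (1/2)
2. 309.278ms @ 1/2 + 309.278ms (1/2)
3. 618.557ms @ 1 + 309.278ms (1/2)
4. 927.835ms @ 3/2 + 927.835ms (3/2)
5. 1855.67ms @ 3 + 463.918ms (3/4)
6. 2319.588ms @ 15/4 + 463.918ms (3/4)
7. 2783.505ms @ 9/2 + 309.278ms (1/2)
8. 3092.784ms @ 5 + 309.278ms (1/2)
9. 3402.062ms @ 11/2 + 309.278ms (1/2)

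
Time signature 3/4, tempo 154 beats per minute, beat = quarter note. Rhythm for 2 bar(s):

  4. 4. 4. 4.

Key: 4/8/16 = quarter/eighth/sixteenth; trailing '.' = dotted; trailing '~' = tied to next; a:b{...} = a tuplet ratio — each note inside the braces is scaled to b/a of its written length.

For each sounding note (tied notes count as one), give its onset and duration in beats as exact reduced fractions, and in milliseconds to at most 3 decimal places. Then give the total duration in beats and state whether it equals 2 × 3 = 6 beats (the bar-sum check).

1) 0.0ms=0b +584.416ms=3/2b
2) 584.416ms=3/2b +584.416ms=3/2b
3) 1168.831ms=3b +584.416ms=3/2b
4) 1753.247ms=9/2b +584.416ms=3/2b
Σ=6b of 6 (154bpm 3/4) — PASS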